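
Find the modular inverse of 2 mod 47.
Since 47 is prime, by Fermat 2^(-1) ≡ 2^{45} ≡ 24 mod 47. Verify: 2 × 24 = 48 ≡ 1 mod 47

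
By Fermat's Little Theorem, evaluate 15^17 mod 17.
By Fermat: 15^{16} ≡ 1 (mod 17). So 15^{17} = 15^{16} · 15^{1} ≡ 15^{1} ≡ 15 (mod 17)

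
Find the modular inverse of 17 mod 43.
Since 43 is prime, by Fermat 17^(-1) ≡ 17^{41} ≡ 38 (mod 43). Verify: 17 × 38 = 646 ≡ 1 (mod 43)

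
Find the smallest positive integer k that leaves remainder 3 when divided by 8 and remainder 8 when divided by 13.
M = 8 × 13 = 104. M₁ = 13, y₁ ≡ 5 mod 8. M₂ = 8, y₂ ≡ 5 mod 13. k = 3×13×5 + 8×8×5 ≡ 99 mod 104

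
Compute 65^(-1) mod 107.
Since 107 is prime, by Fermat 65^(-1) ≡ 65^{105} ≡ 28 mod 107. Verify: 65 × 28 = 1820 ≡ 1 mod 107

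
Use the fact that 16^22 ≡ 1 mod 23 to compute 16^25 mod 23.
By Fermat: 16^{22} ≡ 1 mod 23. So 16^{25} = 16^{22} · 16^{3} ≡ 16^{3} ≡ 2 mod 23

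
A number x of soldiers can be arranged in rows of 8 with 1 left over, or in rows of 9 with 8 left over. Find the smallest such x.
M = 8 × 9 = 72. M₁ = 9, y₁ ≡ 1 mod 8. M₂ = 8, y₂ ≡ 8 mod 9. x = 1×9×1 + 8×8×8 ≡ 17 mod 72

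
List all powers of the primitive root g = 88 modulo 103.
88^1, 88^2, ..., 88^{102} mod 103: [88, 19, 24, 52, 44, 61, 12, 26, 22, 82, 6, 13, 11, 41, 3, 58, 57, 72, 53, 29, 80, 36, 78, 66, 40, 18, 39, 33, 20, 9, 71, 68, 10, 56, 87, 34, 5, 28, 95, 17, 54, 14, 99, 60, 27, 7, 101, 30, 65, 55, 102, 15, 84, 79, 51, 59, 42, 91, 77, 81, 21, 97, 90, 92, 62, 100, 45, 46, 31, 50, 74, 23, 67, 25, 37, 63, 85, 64, 70, 83, 94, 32, 35, 93, 47, 16, 69, 98, 75, 8, 86, 49, 89, 4, 43, 76, 96, 2, 73, 38, 48, 1]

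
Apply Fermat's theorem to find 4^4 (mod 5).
By Fermat's Little Theorem, 4^{4} ≡ 1 (mod 5) since 5 is prime and gcd(4, 5) = 1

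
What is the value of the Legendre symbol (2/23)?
(2/23) = 2^{11} mod 23 = 1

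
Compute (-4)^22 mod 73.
By repeated squaring mod 73: (-4)^{1}≡69, (-4)^{2}≡16, (-4)^{4}≡37, (-4)^{8}≡55, (-4)^{16}≡32. Then (-4)^{22} = (-4)^{16+4+2} ≡ 32 × 37 × 16 ≡ 37 mod 73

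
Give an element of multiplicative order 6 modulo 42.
5 has order 6 mod 42 since 5^{6} ≡ 1 mod 42 and no smaller power works.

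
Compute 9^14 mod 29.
By repeated squaring (mod 29): 9^{1}≡9, 9^{2}≡23, 9^{4}≡7, 9^{8}≡20. Then 9^{14} = 9^{8+4+2} ≡ 20 × 7 × 23 ≡ 1 (mod 29)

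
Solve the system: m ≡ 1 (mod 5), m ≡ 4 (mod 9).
M = 5 × 9 = 45. M₁ = 9, y₁ ≡ 4 (mod 5). M₂ = 5, y₂ ≡ 2 (mod 9). m = 1×9×4 + 4×5×2 ≡ 31 (mod 45)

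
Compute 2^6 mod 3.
Using Fermat: 2^{2} ≡ 1 mod 3. 6 ≡ 0 mod 2. So 2^{6} ≡ 2^{0} ≡ 1 mod 3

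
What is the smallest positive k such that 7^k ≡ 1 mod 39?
Powers of 7 mod 39: 7^1≡7, 7^2≡10, 7^3≡31, 7^4≡22, 7^5≡37, 7^6≡25, 7^7≡19, 7^8≡16, 7^9≡34, 7^10≡4, 7^11≡28, 7^12≡1. Order = 12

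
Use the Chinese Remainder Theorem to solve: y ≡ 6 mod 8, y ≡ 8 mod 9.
M = 8 × 9 = 72. M₁ = 9, y₁ ≡ 1 mod 8. M₂ = 8, y₂ ≡ 8 mod 9. y = 6×9×1 + 8×8×8 ≡ 62 mod 72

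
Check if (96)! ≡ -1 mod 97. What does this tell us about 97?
(96)! mod 97 = 96. Since this equals -1 mod 97, Wilson confirms 97 is prime.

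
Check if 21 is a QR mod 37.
By Euler's criterion: 21^{18} ≡ 1 (mod 37). Since this equals 1, 21 is a QR.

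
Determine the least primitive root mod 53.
g = 2. Powers: [2, 4, 8, 16, 32, 11, 22, 44, 35, 17, ...] generates all 52 non-zero residues.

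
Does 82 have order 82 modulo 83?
82^{2} ≡ 1 mod 83 and 2 < 82, so ord_83(82) = 2 ≠ 82 and 82 is not a primitive root.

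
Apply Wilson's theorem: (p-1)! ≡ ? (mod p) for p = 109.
By Wilson's theorem, (108)! ≡ -1 ≡ 108 (mod 109)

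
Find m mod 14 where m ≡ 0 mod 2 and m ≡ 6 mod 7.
M = 2 × 7 = 14. M₁ = 7, y₁ ≡ 1 mod 2. M₂ = 2, y₂ ≡ 4 mod 7. m = 0×7×1 + 6×2×4 ≡ 6 mod 14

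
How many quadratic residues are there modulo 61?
For prime 61, there are (p-1)/2 = (61-1)/2 = 30 quadratic residues (excluding 0).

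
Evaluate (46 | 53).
(46/53) = 46^{26} mod 53 = 1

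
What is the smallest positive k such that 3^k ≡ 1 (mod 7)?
Powers of 3 mod 7: 3^1≡3, 3^2≡2, 3^3≡6, 3^4≡4, 3^5≡5, 3^6≡1. ord_7(3) = 6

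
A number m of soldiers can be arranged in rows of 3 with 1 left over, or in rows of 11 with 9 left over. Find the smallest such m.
M = 3 × 11 = 33. M₁ = 11, y₁ ≡ 2 mod 3. M₂ = 3, y₂ ≡ 4 mod 11. m = 1×11×2 + 9×3×4 ≡ 31 mod 33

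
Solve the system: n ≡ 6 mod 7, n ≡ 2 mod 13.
M = 7 × 13 = 91. M₁ = 13, y₁ ≡ 6 mod 7. M₂ = 7, y₂ ≡ 2 mod 13. n = 6×13×6 + 2×7×2 ≡ 41 mod 91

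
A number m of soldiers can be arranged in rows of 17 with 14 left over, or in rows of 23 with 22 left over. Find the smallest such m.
M = 17 × 23 = 391. M₁ = 23, y₁ ≡ 3 (mod 17). M₂ = 17, y₂ ≡ 19 (mod 23). m = 14×23×3 + 22×17×19 ≡ 252 (mod 391)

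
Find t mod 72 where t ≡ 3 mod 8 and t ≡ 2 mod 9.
M = 8 × 9 = 72. M₁ = 9, y₁ ≡ 1 mod 8. M₂ = 8, y₂ ≡ 8 mod 9. t = 3×9×1 + 2×8×8 ≡ 11 mod 72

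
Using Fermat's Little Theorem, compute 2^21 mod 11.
By Fermat: 2^{10} ≡ 1 (mod 11). 21 = 2×10 + 1. So 2^{21} ≡ 2^{1} ≡ 2 (mod 11)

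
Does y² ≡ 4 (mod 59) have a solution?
By Euler's criterion: 4^{29} ≡ 1 (mod 59). Since this equals 1, 4 is a QR.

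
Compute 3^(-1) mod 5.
Since 5 is prime, by Fermat 3^(-1) ≡ 3^{3} ≡ 2 mod 5. Verify: 3 × 2 = 6 ≡ 1 mod 5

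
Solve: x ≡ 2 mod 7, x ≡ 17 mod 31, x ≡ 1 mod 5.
M = 7 × 31 × 5 = 1085. M₁ = 155, y₁ ≡ 1 mod 7. M₂ = 35, y₂ ≡ 8 mod 31. M₃ = 217, y₃ ≡ 3 mod 5. x = 2×155×1 + 17×35×8 + 1×217×3 ≡ 296 mod 1085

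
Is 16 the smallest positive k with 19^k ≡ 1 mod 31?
Powers of 19 mod 31: 19^1≡19, 19^2≡20, 19^3≡8, 19^4≡28, 19^5≡5, 19^6≡2, 19^7≡7, 19^8≡9, 19^9≡16, 19^10≡25, 19^11≡10, 19^12≡4, 19^13≡14, 19^14≡18, 19^15≡1. Already 19^15≡1, so the order is 15 < 16. No, the actual order is 15.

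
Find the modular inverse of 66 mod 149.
Since 149 is prime, by Fermat 66^(-1) ≡ 66^{147} ≡ 70 mod 149. Verify: 66 × 70 = 4620 ≡ 1 mod 149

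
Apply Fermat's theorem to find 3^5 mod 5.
By Fermat: 3^{4} ≡ 1 mod 5. So 3^{5} = 3^{4} · 3^{1} ≡ 3^{1} ≡ 3 mod 5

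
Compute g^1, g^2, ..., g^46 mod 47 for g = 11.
11^1, 11^2, ..., 11^{46} mod 47: [11, 27, 15, 24, 29, 37, 31, 12, 38, 42, 39, 6, 19, 21, 43, 3, 33, 34, 45, 25, 40, 17, 46, 36, 20, 32, 23, 18, 10, 16, 35, 9, 5, 8, 41, 28, 26, 4, 44, 14, 13, 2, 22, 7, 30, 1]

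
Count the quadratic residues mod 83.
For prime 83, there are (p-1)/2 = (83-1)/2 = 41 quadratic residues (excluding 0).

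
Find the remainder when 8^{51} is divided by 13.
By Fermat: 8^{12} ≡ 1 mod 13. 51 = 4×12 + 3. So 8^{51} ≡ 8^{3} ≡ 5 mod 13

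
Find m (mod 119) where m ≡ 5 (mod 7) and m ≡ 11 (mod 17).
M = 7 × 17 = 119. M₁ = 17, y₁ ≡ 5 (mod 7). M₂ = 7, y₂ ≡ 5 (mod 17). m = 5×17×5 + 11×7×5 ≡ 96 (mod 119)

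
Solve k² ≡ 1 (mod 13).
The square roots of 1 mod 13 are 1 and 12. Verify: 1² = 1 ≡ 1 (mod 13)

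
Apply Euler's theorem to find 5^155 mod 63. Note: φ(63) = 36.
By Euler: 5^{36} ≡ 1 mod 63 since gcd(5, 63) = 1. 155 = 4×36 + 11. So 5^{155} ≡ 5^{11} ≡ 38 mod 63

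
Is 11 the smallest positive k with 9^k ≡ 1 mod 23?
Powers of 9 mod 23: 9^1≡9, 9^2≡12, 9^3≡16, 9^4≡6, 9^5≡8, 9^6≡3, 9^7≡4, 9^8≡13, 9^9≡2, 9^10≡18, 9^11≡1. First k with 9^k≡1 is k=11. Yes, ord_23(9) = 11.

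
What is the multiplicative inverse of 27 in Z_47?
Since 47 is prime, by Fermat 27^(-1) ≡ 27^{45} ≡ 7 (mod 47). Verify: 27 × 7 = 189 ≡ 1 (mod 47)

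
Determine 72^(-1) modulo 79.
Since 79 is prime, by Fermat 72^(-1) ≡ 72^{77} ≡ 45 mod 79. Verify: 72 × 45 = 3240 ≡ 1 mod 79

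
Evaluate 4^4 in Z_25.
4^{4} = 256 ≡ 6 mod 25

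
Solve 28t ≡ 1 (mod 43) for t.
Since 43 is prime, by Fermat 28^(-1) ≡ 28^{41} ≡ 20 (mod 43). Verify: 28 × 20 = 560 ≡ 1 (mod 43)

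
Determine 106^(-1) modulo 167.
Since 167 is prime, by Fermat 106^(-1) ≡ 106^{165} ≡ 52 mod 167. Verify: 106 × 52 = 5512 ≡ 1 mod 167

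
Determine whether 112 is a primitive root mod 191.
ord_191(112) divides 190. For each prime q|190: 112^{95}≡190, 112^{38}≡184, 112^{10}≡5, none ≡ 1. So 112 has order 190 and is a primitive root mod 191.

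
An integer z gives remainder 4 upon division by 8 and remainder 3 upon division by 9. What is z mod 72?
M = 8 × 9 = 72. M₁ = 9, y₁ ≡ 1 mod 8. M₂ = 8, y₂ ≡ 8 mod 9. z = 4×9×1 + 3×8×8 ≡ 12 mod 72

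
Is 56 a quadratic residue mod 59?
By Euler's criterion: 56^{29} ≡ 58 mod 59. Since this equals -1 (≡ 58), 56 is not a QR.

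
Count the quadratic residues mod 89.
For prime 89, there are (p-1)/2 = (89-1)/2 = 44 quadratic residues (excluding 0).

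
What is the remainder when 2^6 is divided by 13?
By repeated squaring (mod 13): 2^{1}≡2, 2^{2}≡4, 2^{4}≡3. Then 2^{6} = 2^{4+2} ≡ 3 × 4 ≡ 12 (mod 13)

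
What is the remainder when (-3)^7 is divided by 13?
By repeated squaring mod 13: (-3)^{1}≡10, (-3)^{2}≡9, (-3)^{4}≡3. Then (-3)^{7} = (-3)^{4+2+1} ≡ 3 × 9 × 10 ≡ 10 mod 13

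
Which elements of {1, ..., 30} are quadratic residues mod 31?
Squares in Z_31*: {1, 2, 4, 5, 7, 8, 9, 10, 14, 16, 18, 19, 20, 25, 28}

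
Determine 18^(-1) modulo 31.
Since 31 is prime, by Fermat 18^(-1) ≡ 18^{29} ≡ 19 (mod 31). Verify: 18 × 19 = 342 ≡ 1 (mod 31)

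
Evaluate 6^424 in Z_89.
Using Fermat: 6^{88} ≡ 1 (mod 89). 424 ≡ 72 (mod 88). So 6^{424} ≡ 6^{72} ≡ 32 (mod 89)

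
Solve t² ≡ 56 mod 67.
The square roots of 56 mod 67 are 49 and 18. Verify: 49² = 2401 ≡ 56 mod 67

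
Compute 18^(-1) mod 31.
Since 31 is prime, by Fermat 18^(-1) ≡ 18^{29} ≡ 19 mod 31. Verify: 18 × 19 = 342 ≡ 1 mod 31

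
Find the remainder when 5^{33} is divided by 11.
By Fermat: 5^{10} ≡ 1 mod 11. 33 = 3×10 + 3. So 5^{33} ≡ 5^{3} ≡ 4 mod 11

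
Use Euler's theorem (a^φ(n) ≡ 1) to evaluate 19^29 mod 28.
By Euler: 19^{12} ≡ 1 mod 28 since gcd(19, 28) = 1. 29 = 2×12 + 5. So 19^{29} ≡ 19^{5} ≡ 3 mod 28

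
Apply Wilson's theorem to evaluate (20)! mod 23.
(22)! = (20)! × (21) × (22) ≡ -1 mod 23. So (20)! ≡ -1 × [(22)(21)]^(-1) ≡ 11 mod 23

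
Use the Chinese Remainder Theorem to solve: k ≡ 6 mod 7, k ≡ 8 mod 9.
M = 7 × 9 = 63. M₁ = 9, y₁ ≡ 4 mod 7. M₂ = 7, y₂ ≡ 4 mod 9. k = 6×9×4 + 8×7×4 ≡ 62 mod 63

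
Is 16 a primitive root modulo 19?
16^{9} ≡ 1 (mod 19) and 9 < 18, so ord_19(16) = 9 ≠ 18 and 16 is not a primitive root.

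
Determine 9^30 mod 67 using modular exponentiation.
By repeated squaring (mod 67): 9^{1}≡9, 9^{2}≡14, 9^{4}≡62, 9^{8}≡25, 9^{16}≡22. Then 9^{30} = 9^{16+8+4+2} ≡ 22 × 25 × 62 × 14 ≡ 25 (mod 67)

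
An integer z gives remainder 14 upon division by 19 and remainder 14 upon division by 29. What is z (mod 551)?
M = 19 × 29 = 551. M₁ = 29, y₁ ≡ 2 (mod 19). M₂ = 19, y₂ ≡ 26 (mod 29). z = 14×29×2 + 14×19×26 ≡ 14 (mod 551)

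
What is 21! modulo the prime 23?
(22)! = (21)! × (22) ≡ -1 mod 23. So (21)! ≡ -1 × (22)^(-1) ≡ (-1)×(-1) = 1 mod 23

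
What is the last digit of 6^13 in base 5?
Using Fermat: 6^{4} ≡ 1 (mod 5). 13 ≡ 1 (mod 4). So 6^{13} ≡ 6^{1} ≡ 1 (mod 5)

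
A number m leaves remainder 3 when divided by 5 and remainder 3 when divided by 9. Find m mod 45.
M = 5 × 9 = 45. M₁ = 9, y₁ ≡ 4 mod 5. M₂ = 5, y₂ ≡ 2 mod 9. m = 3×9×4 + 3×5×2 ≡ 3 mod 45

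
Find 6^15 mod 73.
By repeated squaring mod 73: 6^{1}≡6, 6^{2}≡36, 6^{4}≡55, 6^{8}≡32. Then 6^{15} = 6^{8+4+2+1} ≡ 32 × 55 × 36 × 6 ≡ 49 mod 73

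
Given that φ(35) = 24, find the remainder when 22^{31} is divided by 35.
By Euler: 22^{24} ≡ 1 mod 35 since gcd(22, 35) = 1. 31 = 1×24 + 7. So 22^{31} ≡ 22^{7} ≡ 8 mod 35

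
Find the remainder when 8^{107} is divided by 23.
By Fermat: 8^{22} ≡ 1 (mod 23). 107 = 4×22 + 19. So 8^{107} ≡ 8^{19} ≡ 4 (mod 23)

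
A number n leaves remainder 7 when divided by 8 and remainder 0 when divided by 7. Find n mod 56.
M = 8 × 7 = 56. M₁ = 7, y₁ ≡ 7 mod 8. M₂ = 8, y₂ ≡ 1 mod 7. n = 7×7×7 + 0×8×1 ≡ 7 mod 56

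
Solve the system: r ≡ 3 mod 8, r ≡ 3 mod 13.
M = 8 × 13 = 104. M₁ = 13, y₁ ≡ 5 mod 8. M₂ = 8, y₂ ≡ 5 mod 13. r = 3×13×5 + 3×8×5 ≡ 3 mod 104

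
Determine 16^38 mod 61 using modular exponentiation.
By repeated squaring mod 61: 16^{1}≡16, 16^{2}≡12, 16^{4}≡22, 16^{8}≡57, 16^{16}≡16, 16^{32}≡12. Then 16^{38} = 16^{32+4+2} ≡ 12 × 22 × 12 ≡ 57 mod 61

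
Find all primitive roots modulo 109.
There are φ(108) = 36 primitive roots mod 109: {6, 10, 11, 13, 14, 18, 24, 30, 37, 39, 40, 42, 44, 47, 50, 51, 52, 53, 56, 57, 58, 59, 62, 65, 67, 69, 70, 72, 79, 85, 91, 95, 96, 98, 99, 103}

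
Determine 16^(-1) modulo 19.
Since 19 is prime, by Fermat 16^(-1) ≡ 16^{17} ≡ 6 mod 19. Verify: 16 × 6 = 96 ≡ 1 mod 19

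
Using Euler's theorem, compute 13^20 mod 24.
By Euler: 13^{8} ≡ 1 mod 24 since gcd(13, 24) = 1. 20 = 2×8 + 4. So 13^{20} ≡ 13^{4} ≡ 1 mod 24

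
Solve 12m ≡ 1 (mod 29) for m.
Since 29 is prime, by Fermat 12^(-1) ≡ 12^{27} ≡ 17 (mod 29). Verify: 12 × 17 = 204 ≡ 1 (mod 29)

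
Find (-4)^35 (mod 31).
Using Fermat: (-4)^{30} ≡ 1 (mod 31). 35 ≡ 5 (mod 30). So (-4)^{35} ≡ (-4)^{5} ≡ 30 (mod 31)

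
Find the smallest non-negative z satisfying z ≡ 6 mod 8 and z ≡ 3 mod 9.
M = 8 × 9 = 72. M₁ = 9, y₁ ≡ 1 mod 8. M₂ = 8, y₂ ≡ 8 mod 9. z = 6×9×1 + 3×8×8 ≡ 30 mod 72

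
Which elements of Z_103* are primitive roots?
There are φ(102) = 32 primitive roots mod 103: {5, 6, 11, 12, 20, 21, 35, 40, 43, 44, 45, 48, 51, 53, 54, 62, 65, 67, 70, 71, 74, 75, 77, 78, 84, 85, 86, 87, 88, 96, 99, 101}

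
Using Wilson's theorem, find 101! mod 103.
(102)! = (101)! × (102) ≡ -1 (mod 103). So (101)! ≡ -1 × (102)^(-1) ≡ (-1)×(-1) = 1 (mod 103)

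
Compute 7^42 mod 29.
Using Fermat: 7^{28} ≡ 1 (mod 29). 42 ≡ 14 (mod 28). So 7^{42} ≡ 7^{14} ≡ 1 (mod 29)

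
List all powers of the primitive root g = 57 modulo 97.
57^1, 57^2, ..., 57^{96} mod 97: [57, 48, 20, 73, 87, 12, 5, 91, 46, 3, 74, 47, 60, 25, 67, 36, 15, 79, 41, 9, 28, 44, 83, 75, 7, 11, 45, 43, 26, 27, 84, 35, 55, 31, 21, 33, 38, 32, 78, 81, 58, 8, 68, 93, 63, 2, 17, 96, 40, 49, 77, 24, 10, 85, 92, 6, 51, 94, 23, 50, 37, 72, 30, 61, 82, 18, 56, 88, 69, 53, 14, 22, 90, 86, 52, 54, 71, 70, 13, 62, 42, 66, 76, 64, 59, 65, 19, 16, 39, 89, 29, 4, 34, 95, 80, 1]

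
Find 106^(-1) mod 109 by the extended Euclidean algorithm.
Extended GCD: 106(36) + 109(-35) = 1. So 106^(-1) ≡ 36 mod 109. Verify: 106 × 36 = 3816 ≡ 1 mod 109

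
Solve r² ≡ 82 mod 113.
The square roots of 82 mod 113 are 67 and 46. Verify: 67² = 4489 ≡ 82 mod 113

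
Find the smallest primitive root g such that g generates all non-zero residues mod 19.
g = 2. For each prime q|18: 2^{9}≡18, 2^{6}≡7, none ≡ 1, so ord_19(2) = 18 and 2 is a primitive root.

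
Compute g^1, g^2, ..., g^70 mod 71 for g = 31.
31^1, 31^2, ..., 31^{70} mod 71: [31, 38, 42, 24, 34, 60, 14, 8, 35, 20, 52, 50, 59, 54, 41, 64, 67, 18, 61, 45, 46, 6, 44, 15, 39, 2, 62, 5, 13, 48, 68, 49, 28, 16, 70, 40, 33, 29, 47, 37, 11, 57, 63, 36, 51, 19, 21, 12, 17, 30, 7, 4, 53, 10, 26, 25, 65, 27, 56, 32, 69, 9, 66, 58, 23, 3, 22, 43, 55, 1]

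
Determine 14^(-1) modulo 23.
Since 23 is prime, by Fermat 14^(-1) ≡ 14^{21} ≡ 5 mod 23. Verify: 14 × 5 = 70 ≡ 1 mod 23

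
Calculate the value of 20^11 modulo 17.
By repeated squaring (mod 17): 20^{1}≡3, 20^{2}≡9, 20^{4}≡13, 20^{8}≡16. Then 20^{11} = 20^{8+2+1} ≡ 16 × 9 × 3 ≡ 7 (mod 17)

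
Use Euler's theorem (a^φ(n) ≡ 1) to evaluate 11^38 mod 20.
By Euler: 11^{8} ≡ 1 mod 20 since gcd(11, 20) = 1. 38 = 4×8 + 6. So 11^{38} ≡ 11^{6} ≡ 1 mod 20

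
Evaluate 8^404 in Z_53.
Using Fermat: 8^{52} ≡ 1 mod 53. 404 ≡ 40 mod 52. So 8^{404} ≡ 8^{40} ≡ 28 mod 53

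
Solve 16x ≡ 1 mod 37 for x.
Since 37 is prime, by Fermat 16^(-1) ≡ 16^{35} ≡ 7 mod 37. Verify: 16 × 7 = 112 ≡ 1 mod 37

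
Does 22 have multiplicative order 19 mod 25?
Powers of 22 mod 25: 22^1≡22, 22^2≡9, 22^3≡23, 22^4≡6, 22^5≡7, 22^6≡4, 22^7≡13, 22^8≡11, 22^9≡17, 22^10≡24, 22^11≡3, 22^12≡16, 22^13≡2, 22^14≡19, 22^15≡18, 22^16≡21, 22^17≡12, 22^18≡14, 22^19≡8, 22^20≡1. 22^19≡8≢1, so ord ≠ 19. No, the actual order is 20.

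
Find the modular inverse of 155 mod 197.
Since 197 is prime, by Fermat 155^(-1) ≡ 155^{195} ≡ 136 mod 197. Verify: 155 × 136 = 21080 ≡ 1 mod 197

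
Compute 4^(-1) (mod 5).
Since 5 is prime, by Fermat 4^(-1) ≡ 4^{3} ≡ 4 (mod 5). Verify: 4 × 4 = 16 ≡ 1 (mod 5)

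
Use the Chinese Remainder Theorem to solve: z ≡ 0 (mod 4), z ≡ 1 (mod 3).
M = 4 × 3 = 12. M₁ = 3, y₁ ≡ 3 (mod 4). M₂ = 4, y₂ ≡ 1 (mod 3). z = 0×3×3 + 1×4×1 ≡ 4 (mod 12)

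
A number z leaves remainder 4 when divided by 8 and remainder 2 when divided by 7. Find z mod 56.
M = 8 × 7 = 56. M₁ = 7, y₁ ≡ 7 mod 8. M₂ = 8, y₂ ≡ 1 mod 7. z = 4×7×7 + 2×8×1 ≡ 44 mod 56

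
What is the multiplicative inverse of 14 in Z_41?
Since 41 is prime, by Fermat 14^(-1) ≡ 14^{39} ≡ 3 (mod 41). Verify: 14 × 3 = 42 ≡ 1 (mod 41)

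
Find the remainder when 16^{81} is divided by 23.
By Fermat: 16^{22} ≡ 1 (mod 23). 81 = 3×22 + 15. So 16^{81} ≡ 16^{15} ≡ 9 (mod 23)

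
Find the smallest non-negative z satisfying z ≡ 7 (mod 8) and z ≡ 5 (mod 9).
M = 8 × 9 = 72. M₁ = 9, y₁ ≡ 1 (mod 8). M₂ = 8, y₂ ≡ 8 (mod 9). z = 7×9×1 + 5×8×8 ≡ 23 (mod 72)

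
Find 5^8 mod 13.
By repeated squaring mod 13: 5^{1}≡5, 5^{2}≡12, 5^{4}≡1, 5^{8}≡1. So 5^{8} ≡ 1 mod 13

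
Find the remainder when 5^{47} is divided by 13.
By Fermat: 5^{12} ≡ 1 mod 13. 47 = 3×12 + 11. So 5^{47} ≡ 5^{11} ≡ 8 mod 13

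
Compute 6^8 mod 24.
By repeated squaring (mod 24): 6^{1}≡6, 6^{2}≡12, 6^{4}≡0, 6^{8}≡0. So 6^{8} ≡ 0 (mod 24)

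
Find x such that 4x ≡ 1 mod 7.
Since 7 is prime, by Fermat 4^(-1) ≡ 4^{5} ≡ 2 mod 7. Verify: 4 × 2 = 8 ≡ 1 mod 7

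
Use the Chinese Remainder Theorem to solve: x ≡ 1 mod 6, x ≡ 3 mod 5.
M = 6 × 5 = 30. M₁ = 5, y₁ ≡ 5 mod 6. M₂ = 6, y₂ ≡ 1 mod 5. x = 1×5×5 + 3×6×1 ≡ 13 mod 30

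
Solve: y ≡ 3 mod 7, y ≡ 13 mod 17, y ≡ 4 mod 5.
M = 7 × 17 × 5 = 595. M₁ = 85, y₁ ≡ 1 mod 7. M₂ = 35, y₂ ≡ 1 mod 17. M₃ = 119, y₃ ≡ 4 mod 5. y = 3×85×1 + 13×35×1 + 4×119×4 ≡ 234 mod 595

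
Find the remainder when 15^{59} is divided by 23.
By Fermat: 15^{22} ≡ 1 (mod 23). 59 = 2×22 + 15. So 15^{59} ≡ 15^{15} ≡ 21 (mod 23)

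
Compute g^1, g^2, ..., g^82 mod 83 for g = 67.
67^1, 67^2, ..., 67^{82} mod 83: [67, 7, 54, 49, 46, 11, 73, 77, 13, 41, 8, 38, 56, 17, 60, 36, 5, 3, 35, 21, 79, 64, 55, 33, 53, 65, 39, 40, 24, 31, 2, 51, 14, 25, 15, 9, 22, 63, 71, 26, 82, 16, 76, 29, 34, 37, 72, 10, 6, 70, 42, 75, 45, 27, 66, 23, 47, 78, 80, 48, 62, 4, 19, 28, 50, 30, 18, 44, 43, 59, 52, 81, 32, 69, 58, 68, 74, 61, 20, 12, 57, 1]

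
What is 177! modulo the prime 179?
(178)! = (177)! × (178) ≡ -1 mod 179. So (177)! ≡ -1 × (178)^(-1) ≡ (-1)×(-1) = 1 mod 179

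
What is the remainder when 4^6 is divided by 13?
By repeated squaring mod 13: 4^{1}≡4, 4^{2}≡3, 4^{4}≡9. Then 4^{6} = 4^{4+2} ≡ 9 × 3 ≡ 1 mod 13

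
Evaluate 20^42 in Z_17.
Using Fermat: 20^{16} ≡ 1 (mod 17). 42 ≡ 10 (mod 16). So 20^{42} ≡ 20^{10} ≡ 8 (mod 17)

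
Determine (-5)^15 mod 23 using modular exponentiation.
By repeated squaring mod 23: (-5)^{1}≡18, (-5)^{2}≡2, (-5)^{4}≡4, (-5)^{8}≡16. Then (-5)^{15} = (-5)^{8+4+2+1} ≡ 16 × 4 × 2 × 18 ≡ 4 mod 23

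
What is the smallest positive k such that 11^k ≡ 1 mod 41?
Powers of 11 mod 41: 11^1≡11, 11^2≡39, 11^3≡19, 11^4≡4, 11^5≡3, 11^6≡33, 11^7≡35, 11^8≡16, 11^9≡12, 11^10≡9, 11^11≡17, 11^12≡23, 11^13≡7, 11^14≡36, 11^15≡27, 11^16≡10, 11^17≡28, 11^18≡21, 11^19≡26, 11^20≡40, 11^21≡30, 11^22≡2, 11^23≡22, 11^24≡37, 11^25≡38, 11^26≡8, 11^27≡6, 11^28≡25, 11^29≡29, 11^30≡32, 11^31≡24, 11^32≡18, 11^33≡34, 11^34≡5, 11^35≡14, 11^36≡31, 11^37≡13, 11^38≡20, 11^39≡15, 11^40≡1. Order = 40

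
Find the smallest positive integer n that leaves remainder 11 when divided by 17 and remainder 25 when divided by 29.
M = 17 × 29 = 493. M₁ = 29, y₁ ≡ 10 mod 17. M₂ = 17, y₂ ≡ 12 mod 29. n = 11×29×10 + 25×17×12 ≡ 402 mod 493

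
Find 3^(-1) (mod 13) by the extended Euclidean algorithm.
Extended GCD: 3(-4) + 13(1) = 1. So 3^(-1) ≡ -4 ≡ 9 (mod 13). Verify: 3 × 9 = 27 ≡ 1 (mod 13)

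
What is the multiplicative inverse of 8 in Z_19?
Since 19 is prime, by Fermat 8^(-1) ≡ 8^{17} ≡ 12 (mod 19). Verify: 8 × 12 = 96 ≡ 1 (mod 19)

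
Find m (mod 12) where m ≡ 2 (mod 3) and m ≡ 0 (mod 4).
M = 3 × 4 = 12. M₁ = 4, y₁ ≡ 1 (mod 3). M₂ = 3, y₂ ≡ 3 (mod 4). m = 2×4×1 + 0×3×3 ≡ 8 (mod 12)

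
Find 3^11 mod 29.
By repeated squaring mod 29: 3^{1}≡3, 3^{2}≡9, 3^{4}≡23, 3^{8}≡7. Then 3^{11} = 3^{8+2+1} ≡ 7 × 9 × 3 ≡ 15 mod 29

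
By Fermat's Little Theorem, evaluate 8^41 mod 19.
By Fermat: 8^{18} ≡ 1 mod 19. 41 = 2×18 + 5. So 8^{41} ≡ 8^{5} ≡ 12 mod 19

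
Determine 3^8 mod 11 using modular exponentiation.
By repeated squaring (mod 11): 3^{1}≡3, 3^{2}≡9, 3^{4}≡4, 3^{8}≡5. So 3^{8} ≡ 5 (mod 11)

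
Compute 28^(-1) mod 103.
Since 103 is prime, by Fermat 28^(-1) ≡ 28^{101} ≡ 92 mod 103. Verify: 28 × 92 = 2576 ≡ 1 mod 103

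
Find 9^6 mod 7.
Using Fermat: 9^{6} ≡ 1 mod 7. 6 ≡ 0 mod 6. So 9^{6} ≡ 9^{0} ≡ 1 mod 7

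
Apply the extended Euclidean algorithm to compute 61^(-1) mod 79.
Extended GCD: 61(-22) + 79(17) = 1. So 61^(-1) ≡ -22 ≡ 57 mod 79. Verify: 61 × 57 = 3477 ≡ 1 mod 79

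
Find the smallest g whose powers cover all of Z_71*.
g = 7. Powers: [7, 49, 59, 58, 51, 2, 14, 27, 47, ...] generates all 70 non-zero residues.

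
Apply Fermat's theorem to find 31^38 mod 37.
By Fermat: 31^{36} ≡ 1 mod 37. So 31^{38} = 31^{36} · 31^{2} ≡ 31^{2} ≡ 36 mod 37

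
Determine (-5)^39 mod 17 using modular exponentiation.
Using Fermat: (-5)^{16} ≡ 1 mod 17. 39 ≡ 7 mod 16. So (-5)^{39} ≡ (-5)^{7} ≡ 7 mod 17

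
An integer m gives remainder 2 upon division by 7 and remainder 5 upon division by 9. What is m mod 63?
M = 7 × 9 = 63. M₁ = 9, y₁ ≡ 4 mod 7. M₂ = 7, y₂ ≡ 4 mod 9. m = 2×9×4 + 5×7×4 ≡ 23 mod 63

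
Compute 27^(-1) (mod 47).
Since 47 is prime, by Fermat 27^(-1) ≡ 27^{45} ≡ 7 (mod 47). Verify: 27 × 7 = 189 ≡ 1 (mod 47)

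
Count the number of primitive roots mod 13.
Number of primitive roots mod 13 = φ(p-1) = φ(12) = 4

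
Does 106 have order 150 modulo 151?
ord_151(106) divides 150. For each prime q|150: 106^{75}≡150, 106^{50}≡32, 106^{30}≡64, none ≡ 1. So 106 has order 150 and is a primitive root mod 151.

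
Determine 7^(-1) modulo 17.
Since 17 is prime, by Fermat 7^(-1) ≡ 7^{15} ≡ 5 mod 17. Verify: 7 × 5 = 35 ≡ 1 mod 17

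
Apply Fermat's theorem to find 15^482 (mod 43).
By Fermat: 15^{42} ≡ 1 (mod 43). 482 ≡ 20 (mod 42). So 15^{482} ≡ 15^{20} ≡ 23 (mod 43)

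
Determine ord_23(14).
Powers of 14 mod 23: 14^1≡14, 14^2≡12, 14^3≡7, 14^4≡6, 14^5≡15, 14^6≡3, 14^7≡19, 14^8≡13, 14^9≡21, 14^10≡18, 14^11≡22, 14^12≡9, 14^13≡11, 14^14≡16, 14^15≡17, 14^16≡8, 14^17≡20, 14^18≡4, 14^19≡10, 14^20≡2, 14^21≡5, 14^22≡1. Order = 22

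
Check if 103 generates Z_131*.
ord_131(103) divides 130. For each prime q|130: 103^{65}≡130, 103^{26}≡61, 103^{10}≡99, none ≡ 1. So 103 has order 130 and is a primitive root mod 131.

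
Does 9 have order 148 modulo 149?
9^{74} ≡ 1 mod 149 and 74 < 148, so ord_149(9) = 74 ≠ 148 and 9 is not a primitive root.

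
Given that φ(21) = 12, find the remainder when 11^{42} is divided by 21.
By Euler: 11^{12} ≡ 1 (mod 21) since gcd(11, 21) = 1. 42 = 3×12 + 6. So 11^{42} ≡ 11^{6} ≡ 1 (mod 21)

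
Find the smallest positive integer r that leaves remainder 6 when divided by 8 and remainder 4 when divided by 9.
M = 8 × 9 = 72. M₁ = 9, y₁ ≡ 1 mod 8. M₂ = 8, y₂ ≡ 8 mod 9. r = 6×9×1 + 4×8×8 ≡ 22 mod 72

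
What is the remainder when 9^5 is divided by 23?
By repeated squaring (mod 23): 9^{1}≡9, 9^{2}≡12, 9^{4}≡6. Then 9^{5} = 9^{4+1} ≡ 6 × 9 ≡ 8 (mod 23)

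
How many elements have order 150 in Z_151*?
Number of primitive roots mod 151 = φ(p-1) = φ(150) = 40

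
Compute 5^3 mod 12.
5^{3} = 125 ≡ 5 mod 12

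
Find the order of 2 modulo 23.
Powers of 2 mod 23: 2^1≡2, 2^2≡4, 2^3≡8, 2^4≡16, 2^5≡9, 2^6≡18, 2^7≡13, 2^8≡3, 2^9≡6, 2^10≡12, 2^11≡1. So the order of 2 is 11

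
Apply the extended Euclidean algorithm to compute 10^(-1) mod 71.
Extended GCD: 10(-7) + 71(1) = 1. So 10^(-1) ≡ -7 ≡ 64 (mod 71). Verify: 10 × 64 = 640 ≡ 1 (mod 71)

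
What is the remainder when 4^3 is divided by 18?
4^{3} = 64 ≡ 10 mod 18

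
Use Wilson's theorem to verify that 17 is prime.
(16)! mod 17 = 16. Since this equals -1 (mod 17), Wilson confirms 17 is prime.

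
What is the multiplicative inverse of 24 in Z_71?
Since 71 is prime, by Fermat 24^(-1) ≡ 24^{69} ≡ 3 mod 71. Verify: 24 × 3 = 72 ≡ 1 mod 71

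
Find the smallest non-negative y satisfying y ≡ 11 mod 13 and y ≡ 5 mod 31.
M = 13 × 31 = 403. M₁ = 31, y₁ ≡ 8 mod 13. M₂ = 13, y₂ ≡ 12 mod 31. y = 11×31×8 + 5×13×12 ≡ 284 mod 403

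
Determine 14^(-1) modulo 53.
Since 53 is prime, by Fermat 14^(-1) ≡ 14^{51} ≡ 19 (mod 53). Verify: 14 × 19 = 266 ≡ 1 (mod 53)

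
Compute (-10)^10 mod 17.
By repeated squaring (mod 17): (-10)^{1}≡7, (-10)^{2}≡15, (-10)^{4}≡4, (-10)^{8}≡16. Then (-10)^{10} = (-10)^{8+2} ≡ 16 × 15 ≡ 2 (mod 17)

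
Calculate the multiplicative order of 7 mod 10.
Powers of 7 mod 10: 7^1≡7, 7^2≡9, 7^3≡3, 7^4≡1. Order = 4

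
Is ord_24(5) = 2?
Powers of 5 mod 24: 5^1≡5, 5^2≡1. First k with 5^k≡1 is k=2. Yes, ord_24(5) = 2.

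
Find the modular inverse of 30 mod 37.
Since 37 is prime, by Fermat 30^(-1) ≡ 30^{35} ≡ 21 (mod 37). Verify: 30 × 21 = 630 ≡ 1 (mod 37)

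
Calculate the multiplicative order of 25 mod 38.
Powers of 25 mod 38: 25^1≡25, 25^2≡17, 25^3≡7, 25^4≡23, 25^5≡5, 25^6≡11, 25^7≡9, 25^8≡35, 25^9≡1. ord_38(25) = 9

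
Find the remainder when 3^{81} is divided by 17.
By Fermat: 3^{16} ≡ 1 mod 17. 81 = 5×16 + 1. So 3^{81} ≡ 3^{1} ≡ 3 mod 17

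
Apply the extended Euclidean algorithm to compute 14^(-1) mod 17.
Extended GCD: 14(-6) + 17(5) = 1. So 14^(-1) ≡ -6 ≡ 11 mod 17. Verify: 14 × 11 = 154 ≡ 1 mod 17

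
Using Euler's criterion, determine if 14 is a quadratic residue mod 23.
By Euler's criterion: 14^{11} ≡ 22 (mod 23). Since this equals -1 (≡ 22), 14 is not a QR.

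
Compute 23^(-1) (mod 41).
Since 41 is prime, by Fermat 23^(-1) ≡ 23^{39} ≡ 25 (mod 41). Verify: 23 × 25 = 575 ≡ 1 (mod 41)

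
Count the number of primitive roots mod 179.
A prime p has φ(p-1) primitive roots; here φ(178) = 88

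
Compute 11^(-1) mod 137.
Since 137 is prime, by Fermat 11^(-1) ≡ 11^{135} ≡ 25 mod 137. Verify: 11 × 25 = 275 ≡ 1 mod 137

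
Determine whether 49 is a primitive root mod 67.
49^{33} ≡ 1 mod 67 and 33 < 66, so ord_67(49) = 33 ≠ 66 and 49 is not a primitive root.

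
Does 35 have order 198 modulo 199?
35^{99} ≡ 1 mod 199 and 99 < 198, so ord_199(35) = 99 ≠ 198 and 35 is not a primitive root.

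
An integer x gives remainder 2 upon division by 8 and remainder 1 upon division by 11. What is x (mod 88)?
M = 8 × 11 = 88. M₁ = 11, y₁ ≡ 3 (mod 8). M₂ = 8, y₂ ≡ 7 (mod 11). x = 2×11×3 + 1×8×7 ≡ 34 (mod 88)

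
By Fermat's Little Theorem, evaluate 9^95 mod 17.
By Fermat: 9^{16} ≡ 1 mod 17. 95 = 5×16 + 15. So 9^{95} ≡ 9^{15} ≡ 2 mod 17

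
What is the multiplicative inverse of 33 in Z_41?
Since 41 is prime, by Fermat 33^(-1) ≡ 33^{39} ≡ 5 (mod 41). Verify: 33 × 5 = 165 ≡ 1 (mod 41)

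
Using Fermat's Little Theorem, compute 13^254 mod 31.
By Fermat: 13^{30} ≡ 1 mod 31. 254 ≡ 14 mod 30. So 13^{254} ≡ 13^{14} ≡ 19 mod 31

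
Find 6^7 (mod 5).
Using Fermat: 6^{4} ≡ 1 (mod 5). 7 ≡ 3 (mod 4). So 6^{7} ≡ 6^{3} ≡ 1 (mod 5)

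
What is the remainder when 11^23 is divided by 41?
By repeated squaring mod 41: 11^{1}≡11, 11^{2}≡39, 11^{4}≡4, 11^{8}≡16, 11^{16}≡10. Then 11^{23} = 11^{16+4+2+1} ≡ 10 × 4 × 39 × 11 ≡ 22 mod 41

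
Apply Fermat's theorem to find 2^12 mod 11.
By Fermat: 2^{10} ≡ 1 mod 11. So 2^{12} = 2^{10} · 2^{2} ≡ 2^{2} ≡ 4 mod 11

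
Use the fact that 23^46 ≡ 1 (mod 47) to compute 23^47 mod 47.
By Fermat: 23^{46} ≡ 1 (mod 47). So 23^{47} = 23^{46} · 23^{1} ≡ 23^{1} ≡ 23 (mod 47)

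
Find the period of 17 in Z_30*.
Powers of 17 mod 30: 17^1≡17, 17^2≡19, 17^3≡23, 17^4≡1. ord_30(17) = 4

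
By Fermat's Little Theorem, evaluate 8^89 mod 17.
By Fermat: 8^{16} ≡ 1 mod 17. 89 = 5×16 + 9. So 8^{89} ≡ 8^{9} ≡ 8 mod 17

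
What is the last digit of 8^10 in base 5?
Using Fermat: 8^{4} ≡ 1 mod 5. 10 ≡ 2 mod 4. So 8^{10} ≡ 8^{2} ≡ 4 mod 5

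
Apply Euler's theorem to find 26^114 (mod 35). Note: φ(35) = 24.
By Euler: 26^{24} ≡ 1 (mod 35) since gcd(26, 35) = 1. 114 = 4×24 + 18. So 26^{114} ≡ 26^{18} ≡ 1 (mod 35)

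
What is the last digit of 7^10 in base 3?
Using Fermat: 7^{2} ≡ 1 (mod 3). 10 ≡ 0 (mod 2). So 7^{10} ≡ 7^{0} ≡ 1 (mod 3)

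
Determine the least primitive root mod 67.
g = 2. Powers: [2, 4, 8, 16, 32, 64, 61, ...] generates all 66 non-zero residues.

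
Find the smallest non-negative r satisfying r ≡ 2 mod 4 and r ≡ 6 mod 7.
M = 4 × 7 = 28. M₁ = 7, y₁ ≡ 3 mod 4. M₂ = 4, y₂ ≡ 2 mod 7. r = 2×7×3 + 6×4×2 ≡ 6 mod 28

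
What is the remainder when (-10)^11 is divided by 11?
Using Fermat: (-10)^{10} ≡ 1 (mod 11). 11 ≡ 1 (mod 10). So (-10)^{11} ≡ (-10)^{1} ≡ 1 (mod 11)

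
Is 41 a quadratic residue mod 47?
By Euler's criterion: 41^{23} ≡ 46 (mod 47). Since this equals -1 (≡ 46), 41 is not a QR.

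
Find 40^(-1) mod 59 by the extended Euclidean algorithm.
Extended GCD: 40(-28) + 59(19) = 1. So 40^(-1) ≡ -28 ≡ 31 mod 59. Verify: 40 × 31 = 1240 ≡ 1 mod 59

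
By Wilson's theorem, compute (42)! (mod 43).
By Wilson's theorem, (42)! ≡ -1 ≡ 42 (mod 43)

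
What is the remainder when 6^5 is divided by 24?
By repeated squaring mod 24: 6^{1}≡6, 6^{2}≡12, 6^{4}≡0. Then 6^{5} = 6^{4+1} ≡ 0 × 6 ≡ 0 mod 24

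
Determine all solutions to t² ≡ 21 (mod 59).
The square roots of 21 mod 59 are 27 and 32. Verify: 27² = 729 ≡ 21 (mod 59)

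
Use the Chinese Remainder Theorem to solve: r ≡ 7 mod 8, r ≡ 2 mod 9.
M = 8 × 9 = 72. M₁ = 9, y₁ ≡ 1 mod 8. M₂ = 8, y₂ ≡ 8 mod 9. r = 7×9×1 + 2×8×8 ≡ 47 mod 72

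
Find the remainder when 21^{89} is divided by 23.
By Fermat: 21^{22} ≡ 1 mod 23. 89 = 4×22 + 1. So 21^{89} ≡ 21^{1} ≡ 21 mod 23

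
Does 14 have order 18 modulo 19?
ord_19(14) divides 18. For each prime q|18: 14^{9}≡18, 14^{6}≡7, none ≡ 1. So 14 has order 18 and is a primitive root mod 19.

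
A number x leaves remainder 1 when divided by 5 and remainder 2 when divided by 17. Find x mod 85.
M = 5 × 17 = 85. M₁ = 17, y₁ ≡ 3 mod 5. M₂ = 5, y₂ ≡ 7 mod 17. x = 1×17×3 + 2×5×7 ≡ 36 mod 85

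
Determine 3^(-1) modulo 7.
Since 7 is prime, by Fermat 3^(-1) ≡ 3^{5} ≡ 5 mod 7. Verify: 3 × 5 = 15 ≡ 1 mod 7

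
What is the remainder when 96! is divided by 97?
By Wilson's theorem, (96)! ≡ -1 ≡ 96 (mod 97)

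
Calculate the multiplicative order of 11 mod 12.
Powers of 11 mod 12: 11^1≡11, 11^2≡1. ord_12(11) = 2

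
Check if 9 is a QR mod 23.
By Euler's criterion: 9^{11} ≡ 1 mod 23. Since this equals 1, 9 is a QR.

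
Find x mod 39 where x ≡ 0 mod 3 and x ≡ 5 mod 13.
M = 3 × 13 = 39. M₁ = 13, y₁ ≡ 1 mod 3. M₂ = 3, y₂ ≡ 9 mod 13. x = 0×13×1 + 5×3×9 ≡ 18 mod 39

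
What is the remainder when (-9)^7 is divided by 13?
By repeated squaring mod 13: (-9)^{1}≡4, (-9)^{2}≡3, (-9)^{4}≡9. Then (-9)^{7} = (-9)^{4+2+1} ≡ 9 × 3 × 4 ≡ 4 mod 13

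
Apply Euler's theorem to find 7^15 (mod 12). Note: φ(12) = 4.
By Euler: 7^{4} ≡ 1 (mod 12) since gcd(7, 12) = 1. 15 = 3×4 + 3. So 7^{15} ≡ 7^{3} ≡ 7 (mod 12)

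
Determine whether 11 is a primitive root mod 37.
11^{6} ≡ 1 mod 37 and 6 < 36, so ord_37(11) = 6 ≠ 36 and 11 is not a primitive root.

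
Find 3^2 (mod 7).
3^{2} = 9 ≡ 2 (mod 7)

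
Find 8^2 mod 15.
8^{2} = 64 ≡ 4 mod 15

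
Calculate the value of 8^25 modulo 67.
By repeated squaring (mod 67): 8^{1}≡8, 8^{2}≡64, 8^{4}≡9, 8^{8}≡14, 8^{16}≡62. Then 8^{25} = 8^{16+8+1} ≡ 62 × 14 × 8 ≡ 43 (mod 67)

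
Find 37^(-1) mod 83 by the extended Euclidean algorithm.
Extended GCD: 37(9) + 83(-4) = 1. So 37^(-1) ≡ 9 mod 83. Verify: 37 × 9 = 333 ≡ 1 mod 83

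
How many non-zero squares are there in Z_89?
For prime 89, there are (p-1)/2 = (89-1)/2 = 44 quadratic residues (excluding 0).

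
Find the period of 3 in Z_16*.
Powers of 3 mod 16: 3^1≡3, 3^2≡9, 3^3≡11, 3^4≡1. So the order of 3 is 4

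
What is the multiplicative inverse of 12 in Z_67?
Since 67 is prime, by Fermat 12^(-1) ≡ 12^{65} ≡ 28 mod 67. Verify: 12 × 28 = 336 ≡ 1 mod 67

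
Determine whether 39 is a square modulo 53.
By Euler's criterion: 39^{26} ≡ 52 mod 53. Since this equals -1 (≡ 52), 39 is not a QR.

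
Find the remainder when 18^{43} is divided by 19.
By Fermat: 18^{18} ≡ 1 mod 19. 43 = 2×18 + 7. So 18^{43} ≡ 18^{7} ≡ 18 mod 19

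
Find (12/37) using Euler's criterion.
(12/37) = 12^{18} mod 37 = 1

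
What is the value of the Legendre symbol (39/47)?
(39/47) = 39^{23} mod 47 = -1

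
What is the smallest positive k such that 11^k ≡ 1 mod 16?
Powers of 11 mod 16: 11^1≡11, 11^2≡9, 11^3≡3, 11^4≡1. So the order of 11 is 4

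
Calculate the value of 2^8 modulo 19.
By repeated squaring mod 19: 2^{1}≡2, 2^{2}≡4, 2^{4}≡16, 2^{8}≡9. So 2^{8} ≡ 9 mod 19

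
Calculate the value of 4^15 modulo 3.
Using Fermat: 4^{2} ≡ 1 (mod 3). 15 ≡ 1 (mod 2). So 4^{15} ≡ 4^{1} ≡ 1 (mod 3)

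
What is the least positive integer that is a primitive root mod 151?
g = 6. Powers: [6, 36, 65, 88, 75, 148, ...] generates all 150 non-zero residues.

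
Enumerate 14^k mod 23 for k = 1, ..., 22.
14^1, 14^2, ..., 14^{22} mod 23: [14, 12, 7, 6, 15, 3, 19, 13, 21, 18, 22, 9, 11, 16, 17, 8, 20, 4, 10, 2, 5, 1]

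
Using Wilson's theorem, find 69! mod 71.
(70)! = (69)! × (70) ≡ -1 mod 71. So (69)! ≡ -1 × (70)^(-1) ≡ (-1)×(-1) = 1 mod 71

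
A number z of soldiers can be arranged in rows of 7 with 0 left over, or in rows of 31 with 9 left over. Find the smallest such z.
M = 7 × 31 = 217. M₁ = 31, y₁ ≡ 5 (mod 7). M₂ = 7, y₂ ≡ 9 (mod 31). z = 0×31×5 + 9×7×9 ≡ 133 (mod 217)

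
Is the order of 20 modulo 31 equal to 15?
Powers of 20 mod 31: 20^1≡20, 20^2≡28, 20^3≡2, 20^4≡9, 20^5≡25, 20^6≡4, 20^7≡18, 20^8≡19, 20^9≡8, 20^10≡5, 20^11≡7, 20^12≡16, 20^13≡10, 20^14≡14, 20^15≡1. First k with 20^k≡1 is k=15. Yes, ord_31(20) = 15.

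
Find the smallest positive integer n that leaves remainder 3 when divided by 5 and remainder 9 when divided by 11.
M = 5 × 11 = 55. M₁ = 11, y₁ ≡ 1 mod 5. M₂ = 5, y₂ ≡ 9 mod 11. n = 3×11×1 + 9×5×9 ≡ 53 mod 55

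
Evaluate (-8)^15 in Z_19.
By repeated squaring (mod 19): (-8)^{1}≡11, (-8)^{2}≡7, (-8)^{4}≡11, (-8)^{8}≡7. Then (-8)^{15} = (-8)^{8+4+2+1} ≡ 7 × 11 × 7 × 11 ≡ 1 (mod 19)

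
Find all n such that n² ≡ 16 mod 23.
The square roots of 16 mod 23 are 4 and 19. Verify: 4² = 16 ≡ 16 mod 23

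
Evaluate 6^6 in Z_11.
By repeated squaring mod 11: 6^{1}≡6, 6^{2}≡3, 6^{4}≡9. Then 6^{6} = 6^{4+2} ≡ 9 × 3 ≡ 5 mod 11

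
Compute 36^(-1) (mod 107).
Since 107 is prime, by Fermat 36^(-1) ≡ 36^{105} ≡ 3 (mod 107). Verify: 36 × 3 = 108 ≡ 1 (mod 107)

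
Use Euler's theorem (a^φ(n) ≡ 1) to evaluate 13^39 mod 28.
By Euler: 13^{12} ≡ 1 (mod 28) since gcd(13, 28) = 1. 39 = 3×12 + 3. So 13^{39} ≡ 13^{3} ≡ 13 (mod 28)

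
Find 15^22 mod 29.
By repeated squaring mod 29: 15^{1}≡15, 15^{2}≡22, 15^{4}≡20, 15^{8}≡23, 15^{16}≡7. Then 15^{22} = 15^{16+4+2} ≡ 7 × 20 × 22 ≡ 6 mod 29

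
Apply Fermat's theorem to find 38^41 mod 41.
By Fermat: 38^{40} ≡ 1 mod 41. So 38^{41} = 38^{40} · 38^{1} ≡ 38^{1} ≡ 38 mod 41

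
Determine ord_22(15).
Powers of 15 mod 22: 15^1≡15, 15^2≡5, 15^3≡9, 15^4≡3, 15^5≡1. So the order of 15 is 5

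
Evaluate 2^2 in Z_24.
2^{2} = 4 ≡ 4 (mod 24)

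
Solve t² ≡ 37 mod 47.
The square roots of 37 mod 47 are 32 and 15. Verify: 32² = 1024 ≡ 37 mod 47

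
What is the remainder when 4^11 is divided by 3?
Using Fermat: 4^{2} ≡ 1 (mod 3). 11 ≡ 1 (mod 2). So 4^{11} ≡ 4^{1} ≡ 1 (mod 3)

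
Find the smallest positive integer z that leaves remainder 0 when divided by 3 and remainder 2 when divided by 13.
M = 3 × 13 = 39. M₁ = 13, y₁ ≡ 1 mod 3. M₂ = 3, y₂ ≡ 9 mod 13. z = 0×13×1 + 2×3×9 ≡ 15 mod 39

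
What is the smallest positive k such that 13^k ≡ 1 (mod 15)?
Powers of 13 mod 15: 13^1≡13, 13^2≡4, 13^3≡7, 13^4≡1. Order = 4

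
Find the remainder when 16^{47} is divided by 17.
By Fermat: 16^{16} ≡ 1 mod 17. 47 = 2×16 + 15. So 16^{47} ≡ 16^{15} ≡ 16 mod 17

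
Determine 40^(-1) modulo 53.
Since 53 is prime, by Fermat 40^(-1) ≡ 40^{51} ≡ 4 (mod 53). Verify: 40 × 4 = 160 ≡ 1 (mod 53)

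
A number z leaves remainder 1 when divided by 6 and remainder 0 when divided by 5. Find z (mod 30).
M = 6 × 5 = 30. M₁ = 5, y₁ ≡ 5 (mod 6). M₂ = 6, y₂ ≡ 1 (mod 5). z = 1×5×5 + 0×6×1 ≡ 25 (mod 30)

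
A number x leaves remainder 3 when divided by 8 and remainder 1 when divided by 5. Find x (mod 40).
M = 8 × 5 = 40. M₁ = 5, y₁ ≡ 5 (mod 8). M₂ = 8, y₂ ≡ 2 (mod 5). x = 3×5×5 + 1×8×2 ≡ 11 (mod 40)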